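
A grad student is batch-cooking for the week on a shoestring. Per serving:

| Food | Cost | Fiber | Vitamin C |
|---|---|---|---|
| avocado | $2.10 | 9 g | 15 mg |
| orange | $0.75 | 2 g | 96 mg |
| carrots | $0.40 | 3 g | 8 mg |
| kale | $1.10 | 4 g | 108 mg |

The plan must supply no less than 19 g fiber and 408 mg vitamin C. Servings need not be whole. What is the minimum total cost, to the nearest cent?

$4.44

Minimising a linear cost over {fiber ≥ 19, vitamin C ≥ 408, servings ≥ 0} — the optimum is at a vertex, using one or two foods.
avocado only: max(19/9, 408/15) = 27.2 servings → $57.12.
orange only: max(19/2, 408/96) = 9.5 servings → $7.12.
carrots only: max(19/3, 408/8) = 51 servings → $20.40.
kale only: max(19/4, 408/108) = 4.75 servings → $5.22.
avocado + orange with both tight: 1.209 servings and 4.061 servings → $5.58.
avocado + carrots: intersection lies outside the first quadrant.
avocado + kale with both tight: 0.4605 servings and 3.714 servings → $5.05.
orange + carrots with both tight: 3.941 servings and 3.706 servings → $4.44.
orange + kale: the both-tight solution has a negative serving — not a feasible corner.
carrots + kale with both tight: 1.438 servings and 3.671 servings → $4.61.
So the least-cost plan costs $4.44.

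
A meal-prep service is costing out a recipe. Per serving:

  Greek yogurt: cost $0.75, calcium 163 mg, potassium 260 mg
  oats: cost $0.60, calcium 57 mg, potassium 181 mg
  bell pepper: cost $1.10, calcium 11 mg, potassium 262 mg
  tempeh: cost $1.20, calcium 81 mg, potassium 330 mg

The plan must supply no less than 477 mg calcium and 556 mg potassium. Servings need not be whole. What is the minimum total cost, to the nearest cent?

$2.19

Two binding constraints pin down two serving amounts, so the optimal mix uses at most two foods. The candidates are each food alone (scaled to the tighter of calcium/potassium) and each pair with both constraints tight.
Greek yogurt only: max(477/163, 556/260) = 2.926 servings → $2.19.
oats only: max(477/57, 556/181) = 8.368 servings → $5.02.
bell pepper only: max(477/11, 556/262) = 43.36 servings → $47.70.
tempeh only: max(477/81, 556/330) = 5.889 servings → $7.07.
Greek yogurt + oats: intersection lies outside the first quadrant.
Greek yogurt + bell pepper: the both-tight solution has a negative serving — not a feasible corner.
Greek yogurt + tempeh: the both-tight solution has a negative serving — not a feasible corner.
oats + bell pepper with both targets exact would need a negative amount; discard.
oats + tempeh with both targets exact would need a negative amount; discard.
bell pepper + tempeh: the both-tight solution has a negative serving — not a feasible corner.
So the least-cost plan costs $2.19.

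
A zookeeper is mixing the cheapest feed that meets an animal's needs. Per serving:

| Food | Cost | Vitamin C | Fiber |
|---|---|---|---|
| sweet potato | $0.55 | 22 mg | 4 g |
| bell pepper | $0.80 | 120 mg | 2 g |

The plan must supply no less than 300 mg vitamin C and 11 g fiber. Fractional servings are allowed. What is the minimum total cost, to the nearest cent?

$2.67

sweet potato only: max(300/22, 11/4) = 13.64 servings → $7.50.
bell pepper only: max(300/120, 11/2) = 5.5 servings → $4.40.
sweet potato + bell pepper with both tight: 1.651 servings and 2.197 servings → $2.67.
So the least-cost plan costs $2.67.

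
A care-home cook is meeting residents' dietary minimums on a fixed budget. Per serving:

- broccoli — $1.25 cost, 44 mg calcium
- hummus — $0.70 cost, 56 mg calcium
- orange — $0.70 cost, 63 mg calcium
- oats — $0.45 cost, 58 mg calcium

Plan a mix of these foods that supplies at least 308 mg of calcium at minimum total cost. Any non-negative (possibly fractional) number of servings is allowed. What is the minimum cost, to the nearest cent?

Cost per mg of calcium: oats $0.0078, orange $0.0111, hummus $0.0125, broccoli $0.0284.
With no serving limits, use only oats: 308 mg / 58 mg = 5.31 servings × $0.45 = $2.39.

$2.39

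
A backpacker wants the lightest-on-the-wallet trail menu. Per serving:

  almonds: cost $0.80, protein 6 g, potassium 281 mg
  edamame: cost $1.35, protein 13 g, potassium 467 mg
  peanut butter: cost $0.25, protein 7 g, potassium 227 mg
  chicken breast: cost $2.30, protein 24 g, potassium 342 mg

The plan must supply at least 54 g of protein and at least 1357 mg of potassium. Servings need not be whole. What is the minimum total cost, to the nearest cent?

For a min-cost LP with two ≥-constraints, a basic feasible solution has at most two positive variables.
almonds only: max(54/6, 1357/281) = 9 servings → $7.20.
edamame only: max(54/13, 1357/467) = 4.154 servings → $5.61.
peanut butter only: max(54/7, 1357/227) = 7.714 servings → $1.93.
chicken breast only: max(54/24, 1357/342) = 3.968 servings → $9.13.
almonds + edamame: the both-tight solution has a negative serving — not a feasible corner.
almonds + peanut butter: the both-tight solution has a negative serving — not a feasible corner.
almonds + chicken breast with both tight: 3.005 servings and 1.499 servings → $5.85.
edamame + peanut butter: intersection lies outside the first quadrant.
edamame + chicken breast with both tight: 2.085 servings and 1.121 servings → $5.39.
peanut butter + chicken breast with both tight: 4.617 servings and 0.9034 servings → $3.23.
The minimum over all feasible corners is $1.93.

$1.93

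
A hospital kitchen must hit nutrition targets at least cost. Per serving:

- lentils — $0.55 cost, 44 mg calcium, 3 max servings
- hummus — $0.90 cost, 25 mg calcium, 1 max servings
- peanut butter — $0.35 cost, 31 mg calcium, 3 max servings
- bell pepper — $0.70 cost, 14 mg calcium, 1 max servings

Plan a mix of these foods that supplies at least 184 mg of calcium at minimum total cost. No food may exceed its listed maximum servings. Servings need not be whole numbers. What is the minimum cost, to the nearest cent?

Cost per mg of calcium: peanut butter $0.0113, lentils $0.0125, hummus $0.0360, bell pepper $0.0500.
Take 3 servings of peanut butter: +93.0 mg calcium for $1.05 (total $1.05, still need 91.0 mg).
Take 2.068 servings of lentils: +91.0 mg calcium for $1.14 (total $2.19, still need 0.0 mg).
Greedy by cheapest-per-mg is optimal for a single linear constraint, so the minimum cost is $2.19.

$2.19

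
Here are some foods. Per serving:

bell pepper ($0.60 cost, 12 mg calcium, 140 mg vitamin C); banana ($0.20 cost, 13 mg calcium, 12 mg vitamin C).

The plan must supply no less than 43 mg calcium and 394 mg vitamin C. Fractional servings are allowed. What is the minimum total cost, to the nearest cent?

Compare the cost at each extreme point of the feasible region.
bell pepper only: max(43/12, 394/140) = 3.583 servings → $2.15.
banana only: max(43/13, 394/12) = 32.83 servings → $6.57.
bell pepper + banana with both tight: 2.748 servings and 0.7709 servings → $1.80.
Cheapest feasible corner: $1.80.

$1.80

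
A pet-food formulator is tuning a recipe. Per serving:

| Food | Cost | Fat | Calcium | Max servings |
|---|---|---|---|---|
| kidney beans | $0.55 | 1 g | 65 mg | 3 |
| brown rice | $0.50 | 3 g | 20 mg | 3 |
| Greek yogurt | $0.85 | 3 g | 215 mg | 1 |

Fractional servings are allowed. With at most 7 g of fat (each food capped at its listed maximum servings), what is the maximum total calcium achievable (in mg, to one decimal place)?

416.7 mg

Calcium per g fat: Greek yogurt 71.67, kidney beans 65, brown rice 6.667.
Take 1 serving of Greek yogurt: uses 3 g fat, +215.0 mg calcium (running total 215.0 mg).
Take 3 servings of kidney beans: uses 3 g fat, +195.0 mg calcium (running total 410.0 mg).
Take 0.3333 servings of brown rice: uses 1 g fat, +6.7 mg calcium (running total 416.7 mg).
Greedy by best ratio exhausts the fat allowance optimally: 416.7 mg.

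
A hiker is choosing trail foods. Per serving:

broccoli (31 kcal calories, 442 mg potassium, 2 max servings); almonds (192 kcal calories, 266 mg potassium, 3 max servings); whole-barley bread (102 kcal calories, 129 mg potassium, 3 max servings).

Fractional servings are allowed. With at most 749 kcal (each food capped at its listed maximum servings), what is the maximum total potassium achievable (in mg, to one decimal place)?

1822.4 mg

Potassium per kcal: broccoli 14.26, almonds 1.385, whole-barley bread 1.265.
Take 2 servings of broccoli: uses 62 kcal, +884.0 mg potassium (running total 884.0 mg).
Take 3 servings of almonds: uses 576 kcal, +798.0 mg potassium (running total 1682.0 mg).
Take 1.088 servings of whole-barley bread: uses 111 kcal, +140.4 mg potassium (running total 1822.4 mg).
Filling greedily by potassium-per-kcal is optimal for one linear limit, giving 1822.4 mg.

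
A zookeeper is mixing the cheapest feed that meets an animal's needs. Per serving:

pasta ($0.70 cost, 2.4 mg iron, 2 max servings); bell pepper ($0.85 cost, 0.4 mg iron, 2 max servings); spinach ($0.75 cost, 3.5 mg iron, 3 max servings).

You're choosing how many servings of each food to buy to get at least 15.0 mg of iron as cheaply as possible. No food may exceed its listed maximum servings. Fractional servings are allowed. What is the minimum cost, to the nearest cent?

Cost per mg of iron: spinach $0.2143, pasta $0.2917, bell pepper $2.1250.
Take 3 servings of spinach: +10.5 mg iron for $2.25 (total $2.25, still need 4.5 mg).
Take 1.875 servings of pasta: +4.5 mg iron for $1.31 (total $3.56, still need 0.0 mg).
Filling from the cheapest source first is optimal under one linear minimum: $3.56.

$3.56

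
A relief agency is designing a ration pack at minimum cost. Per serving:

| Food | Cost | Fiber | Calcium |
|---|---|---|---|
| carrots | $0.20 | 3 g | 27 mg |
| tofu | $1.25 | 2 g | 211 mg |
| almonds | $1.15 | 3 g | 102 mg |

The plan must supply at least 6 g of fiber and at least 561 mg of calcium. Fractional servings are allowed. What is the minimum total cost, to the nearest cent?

A basic optimal solution has at most two foods positive. Try each food alone and each pair with both targets met exactly.
carrots only: max(6/3, 561/27) = 20.78 servings → $4.16.
tofu only: max(6/2, 561/211) = 3 servings → $3.75.
almonds only: max(6/3, 561/102) = 5.5 servings → $6.33.
carrots + tofu with both tight: 0.2487 servings and 2.627 servings → $3.33.
carrots + almonds: the both-tight solution has a negative serving — not a feasible corner.
tofu + almonds with both tight: 2.497 servings and 0.3357 servings → $3.51.
Cheapest feasible corner: $3.33.

$3.33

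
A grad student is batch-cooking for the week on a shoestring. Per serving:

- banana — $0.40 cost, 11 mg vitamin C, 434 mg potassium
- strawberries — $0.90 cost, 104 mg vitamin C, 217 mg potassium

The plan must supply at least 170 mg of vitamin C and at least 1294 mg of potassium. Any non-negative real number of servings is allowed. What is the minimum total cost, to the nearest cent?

$2.17

The cheapest plan sits at a corner of the feasible region — with two constraints it uses at most two foods.
banana only: max(170/11, 1294/434) = 15.45 servings → $6.18.
strawberries only: max(170/104, 1294/217) = 5.963 servings → $5.37.
banana + strawberries with both tight: 2.285 servings and 1.393 servings → $2.17.
The minimum over all feasible corners is $2.17.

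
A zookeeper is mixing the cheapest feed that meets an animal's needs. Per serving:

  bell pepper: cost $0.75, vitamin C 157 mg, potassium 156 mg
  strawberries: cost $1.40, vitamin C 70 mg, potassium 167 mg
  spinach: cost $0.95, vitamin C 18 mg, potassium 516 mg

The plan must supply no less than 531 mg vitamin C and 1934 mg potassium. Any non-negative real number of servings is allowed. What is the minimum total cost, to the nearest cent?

$4.98

At the optimum either one food covers both requirements or two foods hit both targets exactly; no other combination can be cheaper.
bell pepper only: max(531/157, 1934/156) = 12.4 servings → $9.30.
strawberries only: max(531/70, 1934/167) = 11.58 servings → $16.21.
spinach only: max(531/18, 1934/516) = 29.5 servings → $28.02.
bell pepper + strawberries: the both-tight solution has a negative serving — not a feasible corner.
bell pepper + spinach with both tight: 3.058 servings and 2.823 servings → $4.98.
strawberries + spinach with both tight: 7.223 servings and 1.41 servings → $11.45.
So the least-cost plan costs $4.98.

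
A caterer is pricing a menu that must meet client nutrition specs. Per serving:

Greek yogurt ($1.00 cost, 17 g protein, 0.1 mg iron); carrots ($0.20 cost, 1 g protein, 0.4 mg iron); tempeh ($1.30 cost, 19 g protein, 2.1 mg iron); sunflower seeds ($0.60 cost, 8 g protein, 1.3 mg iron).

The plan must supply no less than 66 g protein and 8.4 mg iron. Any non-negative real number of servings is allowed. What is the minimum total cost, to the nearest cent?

The cheapest plan sits at a corner of the feasible region — with two constraints it uses at most two foods.
Greek yogurt only: max(66/17, 8.4/0.1) = 84 servings → $84.00.
carrots only: max(66/1, 8.4/0.4) = 66 servings → $13.20.
tempeh only: max(66/19, 8.4/2.1) = 4 servings → $5.20.
sunflower seeds only: max(66/8, 8.4/1.3) = 8.25 servings → $4.95.
Greek yogurt + carrots with both tight: 2.687 servings and 20.33 servings → $6.75.
Greek yogurt + tempeh with both targets exact would need a negative amount; discard.
Greek yogurt + sunflower seeds with both tight: 0.8732 servings and 6.394 servings → $4.71.
carrots + tempeh with both tight: 3.818 servings and 3.273 servings → $5.02.
carrots + sunflower seeds: intersection lies outside the first quadrant.
tempeh + sunflower seeds with both tight: 2.354 servings and 2.658 servings → $4.66.
The minimum over all feasible corners is $4.66.

$4.66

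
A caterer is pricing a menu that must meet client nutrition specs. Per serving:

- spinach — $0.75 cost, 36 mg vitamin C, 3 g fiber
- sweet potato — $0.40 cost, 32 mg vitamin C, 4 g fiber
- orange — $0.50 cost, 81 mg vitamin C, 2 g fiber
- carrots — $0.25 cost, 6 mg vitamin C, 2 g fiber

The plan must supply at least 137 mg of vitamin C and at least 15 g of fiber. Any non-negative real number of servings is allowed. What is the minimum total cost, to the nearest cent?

The cheapest plan sits at a corner of the feasible region — with two constraints it uses at most two foods.
spinach only: max(137/36, 15/3) = 5 servings → $3.75.
sweet potato only: max(137/32, 15/4) = 4.281 servings → $1.71.
orange only: max(137/81, 15/2) = 7.5 servings → $3.75.
carrots only: max(137/6, 15/2) = 22.83 servings → $5.71.
spinach + sweet potato with both tight: 1.417 servings and 2.688 servings → $2.14.
spinach + orange: intersection lies outside the first quadrant.
spinach + carrots with both tight: 3.407 servings and 2.389 servings → $3.15.
sweet potato + orange with both tight: 3.619 servings and 0.2615 servings → $1.58.
sweet potato + carrots: the both-tight solution has a negative serving — not a feasible corner.
orange + carrots with both tight: 1.227 servings and 6.273 servings → $2.18.
The minimum over all feasible corners is $1.58.

$1.58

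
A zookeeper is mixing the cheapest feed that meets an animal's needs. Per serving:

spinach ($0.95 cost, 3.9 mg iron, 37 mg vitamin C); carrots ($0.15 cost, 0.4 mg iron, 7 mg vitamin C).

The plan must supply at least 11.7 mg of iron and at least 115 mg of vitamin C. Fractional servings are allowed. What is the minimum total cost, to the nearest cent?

$2.92

An LP optimum is at a vertex; with two nutrient constraints at most two foods are used. Check each candidate.
spinach only: max(11.7/3.9, 115/37) = 3.108 servings → $2.95.
carrots only: max(11.7/0.4, 115/7) = 29.25 servings → $4.39.
spinach + carrots with both tight: 2.872 servings and 1.248 servings → $2.92.
Cheapest feasible corner: $2.92.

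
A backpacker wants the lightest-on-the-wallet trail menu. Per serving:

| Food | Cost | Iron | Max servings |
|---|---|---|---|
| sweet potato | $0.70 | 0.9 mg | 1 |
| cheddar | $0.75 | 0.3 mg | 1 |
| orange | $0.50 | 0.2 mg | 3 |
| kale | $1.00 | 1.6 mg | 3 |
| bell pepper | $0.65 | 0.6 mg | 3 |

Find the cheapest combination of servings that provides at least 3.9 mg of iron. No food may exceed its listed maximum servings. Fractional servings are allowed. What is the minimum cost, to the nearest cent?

$2.44

Cost per mg of iron: kale $0.6250, sweet potato $0.7778, bell pepper $1.0833, cheddar $2.5000, orange $2.5000.
Take 2.438 servings of kale: +3.9 mg iron for $2.44 (total $2.44, still need 0.0 mg).
Filling from the cheapest source first is optimal under one linear minimum: $2.44.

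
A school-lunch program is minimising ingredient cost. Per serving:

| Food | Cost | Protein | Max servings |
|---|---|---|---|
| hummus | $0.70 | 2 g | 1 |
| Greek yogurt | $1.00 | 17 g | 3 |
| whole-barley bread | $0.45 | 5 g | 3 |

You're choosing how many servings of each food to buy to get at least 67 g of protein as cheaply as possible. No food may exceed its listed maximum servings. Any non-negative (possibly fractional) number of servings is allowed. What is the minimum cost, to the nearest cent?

$4.70

Cost per g of protein: Greek yogurt $0.0588, whole-barley bread $0.0900, hummus $0.3500.
Take 3 servings of Greek yogurt: +51.0 g protein for $3.00 (total $3.00, still need 16.0 g).
Take 3 servings of whole-barley bread: +15.0 g protein for $1.35 (total $4.35, still need 1.0 g).
Take 0.5 servings of hummus: +1.0 g protein for $0.35 (total $4.70, still need 0.0 g).
Filling from the cheapest source first is optimal under one linear minimum: $4.70.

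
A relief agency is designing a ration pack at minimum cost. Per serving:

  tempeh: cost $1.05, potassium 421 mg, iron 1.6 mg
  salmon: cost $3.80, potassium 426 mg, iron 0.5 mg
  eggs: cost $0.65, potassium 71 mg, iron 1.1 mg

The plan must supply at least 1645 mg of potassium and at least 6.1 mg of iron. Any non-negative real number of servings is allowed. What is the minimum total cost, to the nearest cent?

For a min-cost LP with two ≥-constraints, a basic feasible solution has at most two positive variables.
tempeh only: max(1645/421, 6.1/1.6) = 3.907 servings → $4.10.
salmon only: max(1645/426, 6.1/0.5) = 12.2 servings → $46.36.
eggs only: max(1645/71, 6.1/1.1) = 23.17 servings → $15.06.
tempeh + salmon with both tight: 3.77 servings and 0.1356 servings → $4.47.
tempeh + eggs: the both-tight solution has a negative serving — not a feasible corner.
salmon + eggs with both tight: 3.178 servings and 4.101 servings → $14.74.
The minimum over all feasible corners is $4.10.

$4.10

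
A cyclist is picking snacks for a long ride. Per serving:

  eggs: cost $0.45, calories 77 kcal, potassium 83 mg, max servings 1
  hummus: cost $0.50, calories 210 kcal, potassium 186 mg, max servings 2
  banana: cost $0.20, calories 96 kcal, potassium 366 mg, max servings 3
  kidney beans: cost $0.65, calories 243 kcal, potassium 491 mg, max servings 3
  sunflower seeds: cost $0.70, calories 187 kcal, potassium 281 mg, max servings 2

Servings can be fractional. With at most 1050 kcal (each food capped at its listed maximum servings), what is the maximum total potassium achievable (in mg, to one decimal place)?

Potassium per kcal: banana 3.812, kidney beans 2.021, sunflower seeds 1.503, eggs 1.078, hummus 0.8857.
Take 3 servings of banana: uses 288 kcal, +1098.0 mg potassium (running total 1098.0 mg).
Take 3 servings of kidney beans: uses 729 kcal, +1473.0 mg potassium (running total 2571.0 mg).
Take 0.1765 servings of sunflower seeds: uses 33 kcal, +49.6 mg potassium (running total 2620.6 mg).
Greedy by best ratio exhausts the calories allowance optimally: 2620.6 mg.

2620.6 mg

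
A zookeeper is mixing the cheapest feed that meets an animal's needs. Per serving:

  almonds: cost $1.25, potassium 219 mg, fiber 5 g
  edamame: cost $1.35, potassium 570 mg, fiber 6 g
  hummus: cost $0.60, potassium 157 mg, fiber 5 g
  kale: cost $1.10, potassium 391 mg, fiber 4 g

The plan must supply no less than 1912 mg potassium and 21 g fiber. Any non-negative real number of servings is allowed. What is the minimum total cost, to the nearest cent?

This is a tiny linear program; its minimum lies at a vertex of the feasible set. List the vertices and price them.
almonds only: max(1912/219, 21/5) = 8.731 servings → $10.91.
edamame only: max(1912/570, 21/6) = 3.5 servings → $4.72.
hummus only: max(1912/157, 21/5) = 12.18 servings → $7.31.
kale only: max(1912/391, 21/4) = 5.25 servings → $5.78.
almonds + edamame with both tight: 0.3242 servings and 3.23 servings → $4.77.
almonds + hummus with both targets exact would need a negative amount; discard.
almonds + kale with both tight: 0.5218 servings and 4.598 servings → $5.71.
edamame + hummus with both tight: 3.282 servings and 0.261 servings → $4.59.
edamame + kale: intersection lies outside the first quadrant.
hummus + kale with both tight: 0.4243 servings and 4.72 servings → $5.45.
Cheapest feasible corner: $4.59.

$4.59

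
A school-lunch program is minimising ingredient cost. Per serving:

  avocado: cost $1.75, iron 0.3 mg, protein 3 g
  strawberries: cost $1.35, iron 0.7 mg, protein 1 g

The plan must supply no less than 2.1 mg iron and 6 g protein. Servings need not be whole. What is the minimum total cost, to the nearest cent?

$5.42

At the optimum either one food covers both requirements or two foods hit both targets exactly; no other combination can be cheaper.
avocado only: max(2.1/0.3, 6/3) = 7 servings → $12.25.
strawberries only: max(2.1/0.7, 6/1) = 6 servings → $8.10.
avocado + strawberries with both tight: 1.167 servings and 2.5 servings → $5.42.
Cheapest feasible corner: $5.42.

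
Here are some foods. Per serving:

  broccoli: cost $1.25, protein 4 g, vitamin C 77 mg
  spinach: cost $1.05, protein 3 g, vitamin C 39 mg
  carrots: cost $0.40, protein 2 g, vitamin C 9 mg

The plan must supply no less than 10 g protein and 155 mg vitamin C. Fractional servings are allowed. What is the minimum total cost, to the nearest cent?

Check every corner: each single food scaled to meet both minima, and each pair solved so both constraints bind.
broccoli only: max(10/4, 155/77) = 2.5 servings → $3.12.
spinach only: max(10/3, 155/39) = 3.974 servings → $4.17.
carrots only: max(10/2, 155/9) = 17.22 servings → $6.89.
broccoli + spinach with both tight: 1 serving and 2 servings → $3.35.
broccoli + carrots with both tight: 1.864 servings and 1.271 servings → $2.84.
spinach + carrots: the both-tight solution has a negative serving — not a feasible corner.
So the least-cost plan costs $2.84.

$2.84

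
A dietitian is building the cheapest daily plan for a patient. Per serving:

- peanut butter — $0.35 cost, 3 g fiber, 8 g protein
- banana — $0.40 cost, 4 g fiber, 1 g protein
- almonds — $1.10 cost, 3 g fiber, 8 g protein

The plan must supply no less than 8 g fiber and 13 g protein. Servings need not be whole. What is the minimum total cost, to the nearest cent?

For a min-cost LP with two ≥-constraints, a basic feasible solution has at most two positive variables.
peanut butter only: max(8/3, 13/8) = 2.667 servings → $0.93.
banana only: max(8/4, 13/1) = 13 servings → $5.20.
almonds only: max(8/3, 13/8) = 2.667 servings → $2.93.
peanut butter + banana with both tight: 1.517 servings and 0.8621 servings → $0.88.
peanut butter + almonds (both tight): parallel constraints — no distinct corner.
banana + almonds with both tight: 0.8621 servings and 1.517 servings → $2.01.
Cheapest feasible corner: $0.88.

$0.88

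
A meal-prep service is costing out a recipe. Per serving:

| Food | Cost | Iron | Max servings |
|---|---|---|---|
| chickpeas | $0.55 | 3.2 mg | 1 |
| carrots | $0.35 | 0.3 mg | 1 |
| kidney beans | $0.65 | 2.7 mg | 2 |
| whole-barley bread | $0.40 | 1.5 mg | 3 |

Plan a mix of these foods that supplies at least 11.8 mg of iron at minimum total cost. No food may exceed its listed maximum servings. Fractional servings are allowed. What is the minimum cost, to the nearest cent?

$2.70

Cost per mg of iron: chickpeas $0.1719, kidney beans $0.2407, whole-barley bread $0.2667, carrots $1.1667.
Take 1 serving of chickpeas: +3.2 mg iron for $0.55 (total $0.55, still need 8.6 mg).
Take 2 servings of kidney beans: +5.4 mg iron for $1.30 (total $1.85, still need 3.2 mg).
Take 2.133 servings of whole-barley bread: +3.2 mg iron for $0.85 (total $2.70, still need 0.0 mg).
Greedy by cheapest-per-mg is optimal for a single linear constraint, so the minimum cost is $2.70.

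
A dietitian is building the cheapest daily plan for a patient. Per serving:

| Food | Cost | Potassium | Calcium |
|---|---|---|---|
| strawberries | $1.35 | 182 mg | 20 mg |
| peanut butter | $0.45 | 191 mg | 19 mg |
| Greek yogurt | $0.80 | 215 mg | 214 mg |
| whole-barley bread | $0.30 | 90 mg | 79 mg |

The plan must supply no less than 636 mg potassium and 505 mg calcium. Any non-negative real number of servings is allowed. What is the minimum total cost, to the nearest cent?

$2.05

At the optimum either one food covers both requirements or two foods hit both targets exactly; no other combination can be cheaper.
strawberries only: max(636/182, 505/20) = 25.25 servings → $34.09.
peanut butter only: max(636/191, 505/19) = 26.58 servings → $11.96.
Greek yogurt only: max(636/215, 505/214) = 2.958 servings → $2.37.
whole-barley bread only: max(636/90, 505/79) = 7.067 servings → $2.12.
strawberries + peanut butter: the both-tight solution has a negative serving — not a feasible corner.
strawberries + Greek yogurt with both tight: 0.7945 servings and 2.286 servings → $2.90.
strawberries + whole-barley bread with both tight: 0.3811 servings and 6.296 servings → $2.40.
peanut butter + Greek yogurt with both tight: 0.7483 servings and 2.293 servings → $2.17.
peanut butter + whole-barley bread with both tight: 0.3583 servings and 6.306 servings → $2.05.
Greek yogurt + whole-barley bread: the both-tight solution has a negative serving — not a feasible corner.
Cheapest feasible corner: $2.05.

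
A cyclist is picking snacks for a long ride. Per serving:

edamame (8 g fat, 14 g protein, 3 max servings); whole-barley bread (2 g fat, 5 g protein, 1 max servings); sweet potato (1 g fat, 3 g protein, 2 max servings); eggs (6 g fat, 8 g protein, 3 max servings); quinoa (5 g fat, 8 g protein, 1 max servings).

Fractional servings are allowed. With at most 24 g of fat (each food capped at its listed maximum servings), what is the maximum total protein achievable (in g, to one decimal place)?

46.0 g

Protein per g fat: sweet potato 3, whole-barley bread 2.5, edamame 1.75, quinoa 1.6, eggs 1.333.
Take 2 servings of sweet potato: uses 2 g fat, +6.0 g protein (running total 6.0 g).
Take 1 serving of whole-barley bread: uses 2 g fat, +5.0 g protein (running total 11.0 g).
Take 2.5 servings of edamame: uses 20 g fat, +35.0 g protein (running total 46.0 g).
Filling greedily by protein-per-g fat is optimal for one linear limit, giving 46.0 g.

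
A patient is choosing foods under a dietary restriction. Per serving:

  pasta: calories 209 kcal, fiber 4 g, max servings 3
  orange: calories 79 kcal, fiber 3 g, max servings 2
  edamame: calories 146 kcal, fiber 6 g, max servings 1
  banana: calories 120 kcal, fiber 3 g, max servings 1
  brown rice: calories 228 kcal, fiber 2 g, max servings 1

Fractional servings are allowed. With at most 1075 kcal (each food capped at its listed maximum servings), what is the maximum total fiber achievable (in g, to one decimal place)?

Fiber per kcal: edamame 0.0411, orange 0.03797, banana 0.025, pasta 0.01914, brown rice 0.008772.
Take 1 serving of edamame: uses 146 kcal, +6.0 g fiber (running total 6.0 g).
Take 2 servings of orange: uses 158 kcal, +6.0 g fiber (running total 12.0 g).
Take 1 serving of banana: uses 120 kcal, +3.0 g fiber (running total 15.0 g).
Take 3 servings of pasta: uses 627 kcal, +12.0 g fiber (running total 27.0 g).
Take 0.1053 servings of brown rice: uses 24 kcal, +0.2 g fiber (running total 27.2 g).
Filling greedily by fiber-per-kcal is optimal for one linear limit, giving 27.2 g.

27.2 g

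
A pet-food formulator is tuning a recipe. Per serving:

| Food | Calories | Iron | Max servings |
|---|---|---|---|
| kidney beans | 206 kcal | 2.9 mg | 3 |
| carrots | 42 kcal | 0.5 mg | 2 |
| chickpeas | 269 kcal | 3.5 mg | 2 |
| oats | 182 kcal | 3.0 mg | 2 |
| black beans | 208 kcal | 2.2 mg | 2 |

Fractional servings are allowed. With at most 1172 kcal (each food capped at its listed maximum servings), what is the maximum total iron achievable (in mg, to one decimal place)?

Iron per kcal: oats 0.01648, kidney beans 0.01408, chickpeas 0.01301, carrots 0.0119, black beans 0.01058.
Take 2 servings of oats: uses 364 kcal, +6.0 mg iron (running total 6.0 mg).
Take 3 servings of kidney beans: uses 618 kcal, +8.7 mg iron (running total 14.7 mg).
Take 0.7063 servings of chickpeas: uses 190 kcal, +2.5 mg iron (running total 17.2 mg).
Greedy by best ratio exhausts the calories allowance optimally: 17.2 mg.

17.2 mg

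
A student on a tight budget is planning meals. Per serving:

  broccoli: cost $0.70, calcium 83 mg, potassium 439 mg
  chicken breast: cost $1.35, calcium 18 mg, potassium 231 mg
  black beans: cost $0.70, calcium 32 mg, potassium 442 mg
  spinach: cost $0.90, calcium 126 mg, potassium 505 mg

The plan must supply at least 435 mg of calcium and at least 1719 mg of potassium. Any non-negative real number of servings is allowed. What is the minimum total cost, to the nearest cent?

A basic optimal solution has at most two foods positive. Try each food alone and each pair with both targets met exactly.
broccoli only: max(435/83, 1719/439) = 5.241 servings → $3.67.
chicken breast only: max(435/18, 1719/231) = 24.17 servings → $32.62.
black beans only: max(435/32, 1719/442) = 13.59 servings → $9.52.
spinach only: max(435/126, 1719/505) = 3.452 servings → $3.11.
broccoli + chicken breast: the both-tight solution has a negative serving — not a feasible corner.
broccoli + black beans: the both-tight solution has a negative serving — not a feasible corner.
broccoli + spinach: the both-tight solution has a negative serving — not a feasible corner.
chicken breast + black beans: the both-tight solution has a negative serving — not a feasible corner.
chicken breast + spinach: intersection lies outside the first quadrant.
black beans + spinach: intersection lies outside the first quadrant.
The minimum over all feasible corners is $3.11.

$3.11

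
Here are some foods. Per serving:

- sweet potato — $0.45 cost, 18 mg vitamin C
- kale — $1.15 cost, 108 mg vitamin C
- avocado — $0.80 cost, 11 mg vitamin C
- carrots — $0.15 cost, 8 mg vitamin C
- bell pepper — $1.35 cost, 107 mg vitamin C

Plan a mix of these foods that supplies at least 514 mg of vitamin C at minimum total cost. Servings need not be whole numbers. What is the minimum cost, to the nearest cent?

Cost per mg of vitamin C: kale $0.0106, bell pepper $0.0126, carrots $0.0187, sweet potato $0.0250, avocado $0.0727.
With no serving limits, use only kale: 514 mg / 108 mg = 4.759 servings × $1.15 = $5.47.

$5.47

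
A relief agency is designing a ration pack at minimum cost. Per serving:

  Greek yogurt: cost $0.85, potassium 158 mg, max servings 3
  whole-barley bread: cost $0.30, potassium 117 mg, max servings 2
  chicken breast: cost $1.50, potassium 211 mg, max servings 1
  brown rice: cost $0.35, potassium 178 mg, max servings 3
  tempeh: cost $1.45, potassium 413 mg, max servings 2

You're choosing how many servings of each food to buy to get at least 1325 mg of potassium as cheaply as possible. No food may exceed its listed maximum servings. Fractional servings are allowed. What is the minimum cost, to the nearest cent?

Cost per mg of potassium: brown rice $0.0020, whole-barley bread $0.0026, tempeh $0.0035, Greek yogurt $0.0054, chicken breast $0.0071.
Take 3 servings of brown rice: +534.0 mg potassium for $1.05 (total $1.05, still need 791.0 mg).
Take 2 servings of whole-barley bread: +234.0 mg potassium for $0.60 (total $1.65, still need 557.0 mg).
Take 1.349 servings of tempeh: +557.0 mg potassium for $1.96 (total $3.61, still need 0.0 mg).
Filling from the cheapest source first is optimal under one linear minimum: $3.61.

$3.61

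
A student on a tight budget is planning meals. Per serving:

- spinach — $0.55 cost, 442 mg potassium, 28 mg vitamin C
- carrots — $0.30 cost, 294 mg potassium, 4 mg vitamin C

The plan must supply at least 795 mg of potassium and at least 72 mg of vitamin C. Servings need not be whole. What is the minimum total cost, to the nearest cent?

$1.41

With two linear requirements the optimum uses one or two foods; enumerate the corners.
spinach only: max(795/442, 72/28) = 2.571 servings → $1.41.
carrots only: max(795/294, 72/4) = 18 servings → $5.40.
spinach + carrots: intersection lies outside the first quadrant.
The minimum over all feasible corners is $1.41.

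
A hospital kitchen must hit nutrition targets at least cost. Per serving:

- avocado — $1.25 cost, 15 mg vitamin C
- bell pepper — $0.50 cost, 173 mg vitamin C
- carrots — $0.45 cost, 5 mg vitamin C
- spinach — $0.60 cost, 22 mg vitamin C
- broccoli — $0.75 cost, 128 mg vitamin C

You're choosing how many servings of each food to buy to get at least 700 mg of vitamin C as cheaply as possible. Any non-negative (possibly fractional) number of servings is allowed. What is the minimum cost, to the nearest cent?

$2.02

Cost per mg of vitamin C: bell pepper $0.0029, broccoli $0.0059, spinach $0.0273, avocado $0.0833, carrots $0.0900.
With no serving limits, use only bell pepper: 700 mg / 173 mg = 4.046 servings × $0.50 = $2.02.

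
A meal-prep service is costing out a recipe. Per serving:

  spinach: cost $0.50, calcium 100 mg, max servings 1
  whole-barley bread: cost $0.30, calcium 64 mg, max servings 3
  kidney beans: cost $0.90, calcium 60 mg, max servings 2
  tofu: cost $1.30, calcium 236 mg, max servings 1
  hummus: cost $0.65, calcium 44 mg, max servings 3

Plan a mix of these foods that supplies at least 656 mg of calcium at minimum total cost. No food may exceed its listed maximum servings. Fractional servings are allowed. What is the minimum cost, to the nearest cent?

Cost per mg of calcium: whole-barley bread $0.0047, spinach $0.0050, tofu $0.0055, hummus $0.0148, kidney beans $0.0150.
Take 3 servings of whole-barley bread: +192.0 mg calcium for $0.90 (total $0.90, still need 464.0 mg).
Take 1 serving of spinach: +100.0 mg calcium for $0.50 (total $1.40, still need 364.0 mg).
Take 1 serving of tofu: +236.0 mg calcium for $1.30 (total $2.70, still need 128.0 mg).
Take 2.909 servings of hummus: +128.0 mg calcium for $1.89 (total $4.59, still need 0.0 mg).
Greedy by cheapest-per-mg is optimal for a single linear constraint, so the minimum cost is $4.59.

$4.59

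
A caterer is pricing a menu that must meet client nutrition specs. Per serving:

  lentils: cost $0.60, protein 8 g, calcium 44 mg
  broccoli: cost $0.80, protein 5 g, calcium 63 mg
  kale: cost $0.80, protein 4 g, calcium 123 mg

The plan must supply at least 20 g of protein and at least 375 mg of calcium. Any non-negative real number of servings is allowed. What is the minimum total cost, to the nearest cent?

$2.81

lentils only: max(20/8, 375/44) = 8.523 servings → $5.11.
broccoli only: max(20/5, 375/63) = 5.952 servings → $4.76.
kale only: max(20/4, 375/123) = 5 servings → $4.00.
lentils + broccoli with both targets exact would need a negative amount; discard.
lentils + kale with both tight: 1.188 servings and 2.624 servings → $2.81.
broccoli + kale with both tight: 2.645 servings and 1.694 servings → $3.47.
The minimum over all feasible corners is $2.81.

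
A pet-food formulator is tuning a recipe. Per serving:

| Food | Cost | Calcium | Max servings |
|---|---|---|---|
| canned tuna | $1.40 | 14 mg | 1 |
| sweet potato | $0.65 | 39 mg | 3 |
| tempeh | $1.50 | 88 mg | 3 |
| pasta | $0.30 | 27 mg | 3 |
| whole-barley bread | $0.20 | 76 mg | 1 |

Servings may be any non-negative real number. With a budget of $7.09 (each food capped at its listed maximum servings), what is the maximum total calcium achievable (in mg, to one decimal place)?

Calcium per dollar: whole-barley bread 380, pasta 90, sweet potato 60, tempeh 58.67, canned tuna 10.
Take 1 serving of whole-barley bread: spends $0.20, +76.0 mg calcium (running total 76.0 mg).
Take 3 servings of pasta: spends $0.90, +81.0 mg calcium (running total 157.0 mg).
Take 3 servings of sweet potato: spends $1.95, +117.0 mg calcium (running total 274.0 mg).
Take 2.693 servings of tempeh: spends $4.04, +237.0 mg calcium (running total 511.0 mg).
Filling greedily by calcium-per-dollar is optimal for one linear limit, giving 511.0 mg.

511.0 mg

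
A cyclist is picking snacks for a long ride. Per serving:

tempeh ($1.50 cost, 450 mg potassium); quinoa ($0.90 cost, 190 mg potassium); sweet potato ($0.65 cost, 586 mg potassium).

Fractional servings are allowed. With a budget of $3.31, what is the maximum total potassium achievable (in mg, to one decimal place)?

2984.1 mg

Potassium per dollar: sweet potato 901.5, tempeh 300, quinoa 211.1.
With no serving limits, spend the whole cost allowance on sweet potato: $3.31 / $0.65 × 586 mg = 2984.1 mg.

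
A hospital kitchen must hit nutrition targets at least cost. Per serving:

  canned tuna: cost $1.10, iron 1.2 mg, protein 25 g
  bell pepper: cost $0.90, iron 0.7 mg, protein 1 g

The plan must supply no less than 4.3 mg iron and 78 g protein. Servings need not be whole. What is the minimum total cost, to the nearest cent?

Check every corner: each single food scaled to meet both minima, and each pair solved so both constraints bind.
canned tuna only: max(4.3/1.2, 78/25) = 3.583 servings → $3.94.
bell pepper only: max(4.3/0.7, 78/1) = 78 servings → $70.20.
canned tuna + bell pepper with both tight: 3.086 servings and 0.8528 servings → $4.16.
So the least-cost plan costs $3.94.

$3.94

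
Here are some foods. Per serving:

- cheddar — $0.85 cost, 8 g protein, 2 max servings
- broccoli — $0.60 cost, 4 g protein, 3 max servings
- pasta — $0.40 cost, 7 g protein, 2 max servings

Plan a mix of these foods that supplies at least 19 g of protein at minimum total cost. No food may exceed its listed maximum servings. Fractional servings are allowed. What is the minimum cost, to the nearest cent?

$1.33

Cost per g of protein: pasta $0.0571, cheddar $0.1062, broccoli $0.1500.
Take 2 servings of pasta: +14.0 g protein for $0.80 (total $0.80, still need 5.0 g).
Take 0.625 servings of cheddar: +5.0 g protein for $0.53 (total $1.33, still need 0.0 g).
Greedy by cheapest-per-g is optimal for a single linear constraint, so the minimum cost is $1.33.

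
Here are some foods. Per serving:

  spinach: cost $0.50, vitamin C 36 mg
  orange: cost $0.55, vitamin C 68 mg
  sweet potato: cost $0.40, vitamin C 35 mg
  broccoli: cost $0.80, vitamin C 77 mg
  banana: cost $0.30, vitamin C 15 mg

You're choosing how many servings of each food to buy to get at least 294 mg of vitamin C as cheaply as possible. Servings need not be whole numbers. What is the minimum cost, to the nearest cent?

$2.38

Cost per mg of vitamin C: orange $0.0081, broccoli $0.0104, sweet potato $0.0114, spinach $0.0139, banana $0.0200.
With no serving limits, use only orange: 294 mg / 68 mg = 4.324 servings × $0.55 = $2.38.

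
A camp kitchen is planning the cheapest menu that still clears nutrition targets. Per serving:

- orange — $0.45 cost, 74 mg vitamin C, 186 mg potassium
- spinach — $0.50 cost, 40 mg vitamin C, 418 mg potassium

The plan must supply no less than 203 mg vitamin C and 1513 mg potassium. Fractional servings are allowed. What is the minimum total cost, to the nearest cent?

Two binding constraints pin down two serving amounts, so the optimal mix uses at most two foods. The candidates are each food alone (scaled to the tighter of vitamin C/potassium) and each pair with both constraints tight.
orange only: max(203/74, 1513/186) = 8.134 servings → $3.66.
spinach only: max(203/40, 1513/418) = 5.075 servings → $2.54.
orange + spinach with both tight: 1.036 servings and 3.159 servings → $2.05.
So the least-cost plan costs $2.05.

$2.05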